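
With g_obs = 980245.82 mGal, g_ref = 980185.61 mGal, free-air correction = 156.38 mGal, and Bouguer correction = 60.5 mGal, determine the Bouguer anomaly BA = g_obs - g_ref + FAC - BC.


BA = g_obs - g_ref + FAC - BC
= 980245.82 - 980185.61 + 156.38 - 60.5
= 156.09 mGal

156.09


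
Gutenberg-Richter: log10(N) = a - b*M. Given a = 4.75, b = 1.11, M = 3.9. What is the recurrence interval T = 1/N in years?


log10(N) = 4.75 - 1.11*3.9 = 0.421
N = 10^0.421 = 2.636331
T = 1/N = 1/2.636331 = 0.3793 years

0.3793


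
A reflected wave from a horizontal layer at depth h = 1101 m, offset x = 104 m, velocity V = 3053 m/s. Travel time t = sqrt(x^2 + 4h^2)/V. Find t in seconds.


x^2 + 4h^2 = 104^2 + 4*1101^2 = 10816 + 4848804 = 4859620
sqrt(4859620) = 2204.4546
t = 2204.4546 / 3053 = 0.7221 s

0.7221


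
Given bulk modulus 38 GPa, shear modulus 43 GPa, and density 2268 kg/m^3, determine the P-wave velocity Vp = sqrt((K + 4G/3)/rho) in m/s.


First compute the effective modulus:
K + 4G/3 = 38e9 + 4*43e9/3 = 95333333333.33 Pa
Then divide by density:
95333333333.33 / 2268 = 42034097.5897 Pa/(kg/m^3)
Take the square root:
Vp = sqrt(42034097.5897) = 6483.37 m/s

6483.37


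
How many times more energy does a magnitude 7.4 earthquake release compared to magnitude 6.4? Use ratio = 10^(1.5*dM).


M2 - M1 = 7.4 - 6.4 = 1.0
1.5 * 1.0 = 1.5
ratio = 10^1.5 = 31.62

31.62


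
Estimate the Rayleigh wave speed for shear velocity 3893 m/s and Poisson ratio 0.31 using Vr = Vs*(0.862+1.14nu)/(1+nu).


Numerator factor = 0.862 + 1.14*0.31 = 1.2154
Denominator = 1 + 0.31 = 1.31
Vr = 3893 * 1.2154 / 1.31 = 3611.87 m/s

3611.87


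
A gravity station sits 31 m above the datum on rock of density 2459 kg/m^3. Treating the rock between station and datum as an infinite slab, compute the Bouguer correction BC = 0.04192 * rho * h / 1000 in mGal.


BC = 0.04192 * rho * h / 1000
= 0.04192 * 2459 * 31 / 1000
= 3.1955 mGal

3.1955


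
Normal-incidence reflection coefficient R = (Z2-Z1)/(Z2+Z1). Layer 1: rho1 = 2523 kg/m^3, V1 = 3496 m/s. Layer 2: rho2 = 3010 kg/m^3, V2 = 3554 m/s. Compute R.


Z1 = 2523 * 3496 = 8820408
Z2 = 3010 * 3554 = 10697540
R = (10697540 - 8820408) / (10697540 + 8820408) = 1877132 / 19517948 = 0.0962

0.0962


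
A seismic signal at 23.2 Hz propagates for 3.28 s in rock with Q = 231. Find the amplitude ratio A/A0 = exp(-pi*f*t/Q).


pi*f*t/Q = pi*23.2*3.28/231 = 1.034903
A/A0 = exp(-1.034903) = 0.355261

0.355261


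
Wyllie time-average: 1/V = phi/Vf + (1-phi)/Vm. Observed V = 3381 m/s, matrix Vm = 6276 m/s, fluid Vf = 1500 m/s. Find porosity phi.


1/V - 1/Vm = 1/3381 - 1/6276 = 0.00013643
1/Vf - 1/Vm = 1/1500 - 1/6276 = 0.00050733
phi = 0.00013643 / 0.00050733 = 0.2689

0.2689


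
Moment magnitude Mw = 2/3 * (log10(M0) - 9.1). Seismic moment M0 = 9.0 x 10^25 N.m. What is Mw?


log10(M0) = log10(9.0 x 10^25) = 25.9542
Mw = 2/3 * (25.9542 - 9.1)
= 2/3 * 16.8542
= 11.24

11.24


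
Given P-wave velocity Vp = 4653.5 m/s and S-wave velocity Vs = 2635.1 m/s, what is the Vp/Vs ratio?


Vp/Vs = 4653.5 / 2635.1
= 1.766

1.766


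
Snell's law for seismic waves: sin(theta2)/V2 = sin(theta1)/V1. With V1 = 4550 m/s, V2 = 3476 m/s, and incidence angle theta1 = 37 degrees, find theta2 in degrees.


sin(theta1) = sin(37 deg) = 0.601815
sin(theta2) = V2/V1 * sin(theta1) = 3476/4550 * 0.601815 = 0.45976
theta2 = arcsin(0.45976) = 27.3716 degrees

27.3716


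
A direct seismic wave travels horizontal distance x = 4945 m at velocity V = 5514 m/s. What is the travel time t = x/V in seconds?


t = x / V
= 4945 / 5514
= 0.8968 s

0.8968


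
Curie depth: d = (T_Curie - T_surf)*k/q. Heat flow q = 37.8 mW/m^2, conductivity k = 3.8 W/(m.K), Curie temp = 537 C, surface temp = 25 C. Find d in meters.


T_Curie - T_surf = 537 - 25 = 512 C
Convert q to W/m^2: 37.8 mW/m^2 = 0.0378 W/m^2
d = 512 * 3.8 / 0.0378 = 51470.9 m

51470.9


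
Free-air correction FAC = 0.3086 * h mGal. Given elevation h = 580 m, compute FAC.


FAC = 0.3086 * h
= 0.3086 * 580
= 178.988 mGal

178.988


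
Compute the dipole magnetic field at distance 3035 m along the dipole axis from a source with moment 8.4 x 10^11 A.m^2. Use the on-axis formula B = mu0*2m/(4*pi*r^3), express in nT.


m = 8.4 x 10^11 = 840000000000 A.m^2
2m = 1680000000000 A.m^2
r^3 = 3035^3 = 27956067875
B = (4pi*10^-7) * 1680000000000 / (4*pi * 27956067875) * 1e9
= 2111150.263212 / 351306309837.43 * 1e9
= 6009.4288 nT

6009.4288


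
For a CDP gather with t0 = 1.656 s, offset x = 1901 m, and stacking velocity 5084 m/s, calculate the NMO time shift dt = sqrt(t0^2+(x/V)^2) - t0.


x/Vnmo = 1901/5084 = 0.373918
(x/Vnmo)^2 = 0.139815
t0^2 = 2.742336
sqrt(2.742336 + 0.139815) = 1.69769
dt = 1.69769 - 1.656 = 0.04169

0.04169


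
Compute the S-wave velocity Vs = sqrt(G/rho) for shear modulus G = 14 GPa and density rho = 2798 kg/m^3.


Convert G to Pa: G = 14e9 Pa
Compute G/rho = 14e9 / 2798 = 5003573.9814
Vs = sqrt(5003573.9814) = 2236.87 m/s

2236.87


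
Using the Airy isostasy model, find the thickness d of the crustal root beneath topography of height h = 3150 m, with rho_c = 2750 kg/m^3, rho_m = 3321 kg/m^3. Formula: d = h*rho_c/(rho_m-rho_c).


rho_m - rho_c = 3321 - 2750 = 571
d = 3150 * 2750 / 571
= 8662500 / 571
= 15170.75 m

15170.75


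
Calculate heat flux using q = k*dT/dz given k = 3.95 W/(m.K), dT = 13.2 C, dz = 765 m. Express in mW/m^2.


q = k * dT / dz * 1000
= 3.95 * 13.2 / 765 * 1000
= 0.068157 * 1000
= 68.1569 mW/m^2

68.1569


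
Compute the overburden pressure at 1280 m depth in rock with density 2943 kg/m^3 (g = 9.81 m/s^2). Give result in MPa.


P = rho * g * z / 1e6
= 2943 * 9.81 * 1280 / 1e6
= 36954662.4 / 1e6
= 36.9547 MPa

36.9547


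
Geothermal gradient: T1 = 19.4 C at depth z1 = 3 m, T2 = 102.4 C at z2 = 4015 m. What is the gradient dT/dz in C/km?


dT = 102.4 - 19.4 = 83.0 C
dz = 4015 - 3 = 4012 m
gradient = dT/dz * 1000 = 83.0/4012 * 1000 = 20.6879 C/km

20.6879


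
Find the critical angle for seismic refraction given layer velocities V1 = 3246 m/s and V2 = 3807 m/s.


V1/V2 = 3246/3807 = 0.85264
theta_c = arcsin(0.85264) = 58.5 degrees

58.5


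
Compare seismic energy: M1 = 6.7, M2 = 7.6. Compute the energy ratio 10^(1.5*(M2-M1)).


M2 - M1 = 7.6 - 6.7 = 0.9
1.5 * 0.9 = 1.35
ratio = 10^1.35 = 22.39

22.39


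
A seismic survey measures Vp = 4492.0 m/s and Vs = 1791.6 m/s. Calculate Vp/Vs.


Vp/Vs = 4492.0 / 1791.6
= 2.5073

2.5073


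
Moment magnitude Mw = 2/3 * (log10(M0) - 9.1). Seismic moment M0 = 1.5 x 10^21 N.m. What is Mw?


log10(M0) = log10(1.5 x 10^21) = 21.1761
Mw = 2/3 * (21.1761 - 9.1)
= 2/3 * 12.0761
= 8.05

8.05


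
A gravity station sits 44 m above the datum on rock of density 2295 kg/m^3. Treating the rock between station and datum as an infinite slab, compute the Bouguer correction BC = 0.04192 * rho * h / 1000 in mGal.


BC = 0.04192 * rho * h / 1000
= 0.04192 * 2295 * 44 / 1000
= 4.2331 mGal

4.2331


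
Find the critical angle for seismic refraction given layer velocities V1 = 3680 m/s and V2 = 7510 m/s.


V1/V2 = 3680/7510 = 0.490013
theta_c = arcsin(0.490013) = 29.3415 degrees

29.3415


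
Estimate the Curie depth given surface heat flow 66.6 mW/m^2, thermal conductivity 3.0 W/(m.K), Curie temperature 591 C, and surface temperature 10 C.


T_Curie - T_surf = 591 - 10 = 581 C
Convert q to W/m^2: 66.6 mW/m^2 = 0.0666 W/m^2
d = 581 * 3.0 / 0.0666 = 26171.17 m

26171.17


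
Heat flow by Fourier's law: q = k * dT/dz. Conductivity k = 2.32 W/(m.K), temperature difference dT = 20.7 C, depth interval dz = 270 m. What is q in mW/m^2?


q = k * dT / dz * 1000
= 2.32 * 20.7 / 270 * 1000
= 0.177867 * 1000
= 177.8667 mW/m^2

177.8667


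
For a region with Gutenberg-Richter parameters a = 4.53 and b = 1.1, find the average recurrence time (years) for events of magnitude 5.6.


log10(N) = 4.53 - 1.1*5.6 = -1.63
N = 10^-1.63 = 0.023442
T = 1/N = 1/0.023442 = 42.658 years

42.658


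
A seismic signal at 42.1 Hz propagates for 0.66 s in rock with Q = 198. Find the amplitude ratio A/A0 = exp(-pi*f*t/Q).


pi*f*t/Q = pi*42.1*0.66/198 = 0.44087
A/A0 = exp(-0.44087) = 0.643476

0.643476


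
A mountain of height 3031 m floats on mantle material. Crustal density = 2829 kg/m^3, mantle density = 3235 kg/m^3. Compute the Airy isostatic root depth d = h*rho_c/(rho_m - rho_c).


rho_m - rho_c = 3235 - 2829 = 406
d = 3031 * 2829 / 406
= 8574699 / 406
= 21119.95 m

21119.95


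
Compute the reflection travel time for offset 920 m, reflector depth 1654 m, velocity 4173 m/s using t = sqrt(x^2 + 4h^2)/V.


x^2 + 4h^2 = 920^2 + 4*1654^2 = 846400 + 10942864 = 11789264
sqrt(11789264) = 3433.5498
t = 3433.5498 / 4173 = 0.8228 s

0.8228


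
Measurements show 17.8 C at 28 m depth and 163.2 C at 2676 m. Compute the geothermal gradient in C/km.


dT = 163.2 - 17.8 = 145.4 C
dz = 2676 - 28 = 2648 m
gradient = dT/dz * 1000 = 145.4/2648 * 1000 = 54.9094 C/km

54.9094


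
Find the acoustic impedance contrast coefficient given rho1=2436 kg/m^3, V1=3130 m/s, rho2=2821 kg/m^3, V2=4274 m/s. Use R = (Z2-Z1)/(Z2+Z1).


Z1 = 2436 * 3130 = 7624680
Z2 = 2821 * 4274 = 12056954
R = (12056954 - 7624680) / (12056954 + 7624680) = 4432274 / 19681634 = 0.2252

0.2252


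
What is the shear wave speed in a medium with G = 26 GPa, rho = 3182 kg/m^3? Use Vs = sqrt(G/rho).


Convert G to Pa: G = 26e9 Pa
Compute G/rho = 26e9 / 3182 = 8170961.6593
Vs = sqrt(8170961.6593) = 2858.49 m/s

2858.49


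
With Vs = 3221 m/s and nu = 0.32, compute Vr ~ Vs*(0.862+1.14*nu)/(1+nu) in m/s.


Numerator factor = 0.862 + 1.14*0.32 = 1.2268
Denominator = 1 + 0.32 = 1.32
Vr = 3221 * 1.2268 / 1.32 = 2993.58 m/s

2993.58


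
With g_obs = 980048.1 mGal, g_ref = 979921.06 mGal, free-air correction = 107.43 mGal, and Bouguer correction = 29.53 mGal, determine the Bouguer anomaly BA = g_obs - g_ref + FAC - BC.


BA = g_obs - g_ref + FAC - BC
= 980048.1 - 979921.06 + 107.43 - 29.53
= 204.94 mGal

204.94


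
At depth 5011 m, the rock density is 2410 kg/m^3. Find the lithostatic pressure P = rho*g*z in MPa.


P = rho * g * z / 1e6
= 2410 * 9.81 * 5011 / 1e6
= 118470563.1 / 1e6
= 118.4706 MPa

118.4706


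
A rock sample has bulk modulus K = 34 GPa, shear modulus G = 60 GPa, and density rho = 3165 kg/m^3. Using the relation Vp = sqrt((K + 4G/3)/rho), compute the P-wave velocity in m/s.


First compute the effective modulus:
K + 4G/3 = 34e9 + 4*60e9/3 = 114000000000.0 Pa
Then divide by density:
114000000000.0 / 3165 = 36018957.346 Pa/(kg/m^3)
Take the square root:
Vp = sqrt(36018957.346) = 6001.58 m/s

6001.58


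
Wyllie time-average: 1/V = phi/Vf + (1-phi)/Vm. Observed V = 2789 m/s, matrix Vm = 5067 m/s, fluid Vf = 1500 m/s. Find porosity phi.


1/V - 1/Vm = 1/2789 - 1/5067 = 0.0001612
1/Vf - 1/Vm = 1/1500 - 1/5067 = 0.00046931
phi = 0.0001612 / 0.00046931 = 0.3435

0.3435


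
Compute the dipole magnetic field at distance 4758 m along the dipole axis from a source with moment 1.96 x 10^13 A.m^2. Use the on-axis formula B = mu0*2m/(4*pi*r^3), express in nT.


m = 1.96 x 10^13 = 19600000000000 A.m^2
2m = 39200000000000 A.m^2
r^3 = 4758^3 = 107714287512
B = (4pi*10^-7) * 39200000000000 / (4*pi * 107714287512) * 1e9
= 49260172.808288 / 1353577657337.43 * 1e9
= 36392.5723 nT

36392.5723


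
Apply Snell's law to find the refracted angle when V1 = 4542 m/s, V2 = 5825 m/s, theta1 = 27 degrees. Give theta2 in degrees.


sin(theta1) = sin(27 deg) = 0.45399
sin(theta2) = V2/V1 * sin(theta1) = 5825/4542 * 0.45399 = 0.582231
theta2 = arcsin(0.582231) = 35.6076 degrees

35.6076


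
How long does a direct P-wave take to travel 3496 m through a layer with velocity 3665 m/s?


t = x / V
= 3496 / 3665
= 0.9539 s

0.9539


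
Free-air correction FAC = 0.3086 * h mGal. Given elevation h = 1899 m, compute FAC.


FAC = 0.3086 * h
= 0.3086 * 1899
= 586.0314 mGal

586.0314


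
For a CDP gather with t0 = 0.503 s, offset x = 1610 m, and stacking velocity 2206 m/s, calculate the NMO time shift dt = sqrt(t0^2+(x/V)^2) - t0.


x/Vnmo = 1610/2206 = 0.729828
(x/Vnmo)^2 = 0.532649
t0^2 = 0.253009
sqrt(0.253009 + 0.532649) = 0.886373
dt = 0.886373 - 0.503 = 0.383373

0.383373


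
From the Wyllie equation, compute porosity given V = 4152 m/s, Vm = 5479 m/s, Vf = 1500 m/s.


1/V - 1/Vm = 1/4152 - 1/5479 = 5.833e-05
1/Vf - 1/Vm = 1/1500 - 1/5479 = 0.00048415
phi = 5.833e-05 / 0.00048415 = 0.1205

0.1205


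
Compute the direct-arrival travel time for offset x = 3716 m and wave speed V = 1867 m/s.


t = x / V
= 3716 / 1867
= 1.9904 s

1.9904


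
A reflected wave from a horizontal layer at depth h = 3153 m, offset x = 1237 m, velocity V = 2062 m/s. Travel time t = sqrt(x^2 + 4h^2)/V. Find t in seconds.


x^2 + 4h^2 = 1237^2 + 4*3153^2 = 1530169 + 39765636 = 41295805
sqrt(41295805) = 6426.1812
t = 6426.1812 / 2062 = 3.1165 s

3.1165


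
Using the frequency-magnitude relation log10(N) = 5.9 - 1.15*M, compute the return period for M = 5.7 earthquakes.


log10(N) = 5.9 - 1.15*5.7 = -0.655
N = 10^-0.655 = 0.221309
T = 1/N = 1/0.221309 = 4.5186 years

4.5186


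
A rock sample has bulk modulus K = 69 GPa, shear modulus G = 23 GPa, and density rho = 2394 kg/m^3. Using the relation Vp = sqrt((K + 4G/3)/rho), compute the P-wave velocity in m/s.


First compute the effective modulus:
K + 4G/3 = 69e9 + 4*23e9/3 = 99666666666.67 Pa
Then divide by density:
99666666666.67 / 2394 = 41631857.4213 Pa/(kg/m^3)
Take the square root:
Vp = sqrt(41631857.4213) = 6452.28 m/s

6452.28


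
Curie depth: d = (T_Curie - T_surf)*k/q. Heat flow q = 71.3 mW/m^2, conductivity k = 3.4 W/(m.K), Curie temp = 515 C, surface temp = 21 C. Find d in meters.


T_Curie - T_surf = 515 - 21 = 494 C
Convert q to W/m^2: 71.3 mW/m^2 = 0.0713 W/m^2
d = 494 * 3.4 / 0.0713 = 23556.8 m

23556.8


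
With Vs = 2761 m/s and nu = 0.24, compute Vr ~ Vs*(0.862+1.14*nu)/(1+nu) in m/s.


Numerator factor = 0.862 + 1.14*0.24 = 1.1356
Denominator = 1 + 0.24 = 1.24
Vr = 2761 * 1.1356 / 1.24 = 2528.54 m/s

2528.54


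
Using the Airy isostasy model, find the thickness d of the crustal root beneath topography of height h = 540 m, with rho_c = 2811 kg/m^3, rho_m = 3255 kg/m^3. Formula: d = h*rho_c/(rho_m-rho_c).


rho_m - rho_c = 3255 - 2811 = 444
d = 540 * 2811 / 444
= 1517940 / 444
= 3418.78 m

3418.78


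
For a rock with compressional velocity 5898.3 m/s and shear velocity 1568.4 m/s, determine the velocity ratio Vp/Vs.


Vp/Vs = 5898.3 / 1568.4
= 3.7607

3.7607


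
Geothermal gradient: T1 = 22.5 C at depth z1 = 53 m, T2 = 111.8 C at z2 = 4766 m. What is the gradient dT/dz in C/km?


dT = 111.8 - 22.5 = 89.3 C
dz = 4766 - 53 = 4713 m
gradient = dT/dz * 1000 = 89.3/4713 * 1000 = 18.9476 C/km

18.9476


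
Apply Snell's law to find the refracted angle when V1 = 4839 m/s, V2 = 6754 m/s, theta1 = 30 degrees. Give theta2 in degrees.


sin(theta1) = sin(30 deg) = 0.5
sin(theta2) = V2/V1 * sin(theta1) = 6754/4839 * 0.5 = 0.697871
theta2 = arcsin(0.697871) = 44.2565 degrees

44.2565


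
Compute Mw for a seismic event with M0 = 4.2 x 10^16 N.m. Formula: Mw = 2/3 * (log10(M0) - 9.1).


log10(M0) = log10(4.2 x 10^16) = 16.6232
Mw = 2/3 * (16.6232 - 9.1)
= 2/3 * 7.5232
= 5.02

5.02


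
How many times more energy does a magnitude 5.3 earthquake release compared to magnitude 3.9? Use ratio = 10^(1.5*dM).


M2 - M1 = 5.3 - 3.9 = 1.4
1.5 * 1.4 = 2.1
ratio = 10^2.1 = 125.89

125.89


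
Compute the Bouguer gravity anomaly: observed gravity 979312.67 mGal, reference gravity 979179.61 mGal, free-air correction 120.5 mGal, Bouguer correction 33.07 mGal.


BA = g_obs - g_ref + FAC - BC
= 979312.67 - 979179.61 + 120.5 - 33.07
= 220.49 mGal

220.49


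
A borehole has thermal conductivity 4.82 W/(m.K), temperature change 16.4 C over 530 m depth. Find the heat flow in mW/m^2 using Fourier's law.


q = k * dT / dz * 1000
= 4.82 * 16.4 / 530 * 1000
= 0.149147 * 1000
= 149.1472 mW/m^2

149.1472


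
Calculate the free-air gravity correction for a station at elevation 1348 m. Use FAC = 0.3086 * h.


FAC = 0.3086 * h
= 0.3086 * 1348
= 415.9928 mGal

415.9928


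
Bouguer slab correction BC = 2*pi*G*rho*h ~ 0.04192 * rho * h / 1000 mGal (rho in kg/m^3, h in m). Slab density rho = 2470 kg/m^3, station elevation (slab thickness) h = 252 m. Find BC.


BC = 0.04192 * rho * h / 1000
= 0.04192 * 2470 * 252 / 1000
= 26.0927 mGal

26.0927


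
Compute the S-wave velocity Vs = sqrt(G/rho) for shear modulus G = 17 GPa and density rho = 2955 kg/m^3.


Convert G to Pa: G = 17e9 Pa
Compute G/rho = 17e9 / 2955 = 5752961.0829
Vs = sqrt(5752961.0829) = 2398.53 m/s

2398.53


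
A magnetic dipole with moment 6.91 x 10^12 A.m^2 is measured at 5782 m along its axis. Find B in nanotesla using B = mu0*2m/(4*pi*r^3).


m = 6.91 x 10^12 = 6910000000000 A.m^2
2m = 13820000000000 A.m^2
r^3 = 5782^3 = 193301071768
B = (4pi*10^-7) * 13820000000000 / (4*pi * 193301071768) * 1e9
= 17366724.189044 / 2429092907989.53 * 1e9
= 7149.4689 nT

7149.4689


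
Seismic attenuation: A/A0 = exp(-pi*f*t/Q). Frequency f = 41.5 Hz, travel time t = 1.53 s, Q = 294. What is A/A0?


pi*f*t/Q = pi*41.5*1.53/294 = 0.678488
A/A0 = exp(-0.678488) = 0.507384

0.507384


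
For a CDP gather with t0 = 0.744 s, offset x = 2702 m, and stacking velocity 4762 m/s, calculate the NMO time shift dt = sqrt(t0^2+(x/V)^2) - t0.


x/Vnmo = 2702/4762 = 0.567409
(x/Vnmo)^2 = 0.321953
t0^2 = 0.553536
sqrt(0.553536 + 0.321953) = 0.935675
dt = 0.935675 - 0.744 = 0.191675

0.191675


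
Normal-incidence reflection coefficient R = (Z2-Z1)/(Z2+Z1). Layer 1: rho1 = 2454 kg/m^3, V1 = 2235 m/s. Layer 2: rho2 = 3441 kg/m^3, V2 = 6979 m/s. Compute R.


Z1 = 2454 * 2235 = 5484690
Z2 = 3441 * 6979 = 24014739
R = (24014739 - 5484690) / (24014739 + 5484690) = 18530049 / 29499429 = 0.6281

0.6281


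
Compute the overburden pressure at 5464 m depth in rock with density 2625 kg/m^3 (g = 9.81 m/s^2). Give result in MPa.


P = rho * g * z / 1e6
= 2625 * 9.81 * 5464 / 1e6
= 140704830.0 / 1e6
= 140.7048 MPa

140.7048


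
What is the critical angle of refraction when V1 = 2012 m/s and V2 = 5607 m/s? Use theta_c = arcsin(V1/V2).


V1/V2 = 2012/5607 = 0.358837
theta_c = arcsin(0.358837) = 21.0288 degrees

21.0288


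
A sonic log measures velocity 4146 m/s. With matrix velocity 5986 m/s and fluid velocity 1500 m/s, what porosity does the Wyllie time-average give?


1/V - 1/Vm = 1/4146 - 1/5986 = 7.414e-05
1/Vf - 1/Vm = 1/1500 - 1/5986 = 0.00049961
phi = 7.414e-05 / 0.00049961 = 0.1484

0.1484


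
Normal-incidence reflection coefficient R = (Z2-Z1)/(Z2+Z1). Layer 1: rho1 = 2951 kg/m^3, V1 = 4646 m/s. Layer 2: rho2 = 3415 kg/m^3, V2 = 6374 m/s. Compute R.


Z1 = 2951 * 4646 = 13710346
Z2 = 3415 * 6374 = 21767210
R = (21767210 - 13710346) / (21767210 + 13710346) = 8056864 / 35477556 = 0.2271

0.2271


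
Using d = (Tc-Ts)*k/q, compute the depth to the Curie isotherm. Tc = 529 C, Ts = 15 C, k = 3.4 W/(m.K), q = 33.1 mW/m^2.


T_Curie - T_surf = 529 - 15 = 514 C
Convert q to W/m^2: 33.1 mW/m^2 = 0.0331 W/m^2
d = 514 * 3.4 / 0.0331 = 52797.58 m

52797.58


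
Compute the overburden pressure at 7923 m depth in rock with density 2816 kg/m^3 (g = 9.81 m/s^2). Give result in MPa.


P = rho * g * z / 1e6
= 2816 * 9.81 * 7923 / 1e6
= 218872558.08 / 1e6
= 218.8726 MPa

218.8726


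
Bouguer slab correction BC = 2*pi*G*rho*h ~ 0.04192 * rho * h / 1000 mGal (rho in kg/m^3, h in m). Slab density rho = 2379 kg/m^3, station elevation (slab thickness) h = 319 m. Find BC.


BC = 0.04192 * rho * h / 1000
= 0.04192 * 2379 * 319 / 1000
= 31.8131 mGal

31.8131


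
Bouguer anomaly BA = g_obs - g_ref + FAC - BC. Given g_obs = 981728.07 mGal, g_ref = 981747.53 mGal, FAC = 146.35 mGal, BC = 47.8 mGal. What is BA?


BA = g_obs - g_ref + FAC - BC
= 981728.07 - 981747.53 + 146.35 - 47.8
= 79.09 mGal

79.09


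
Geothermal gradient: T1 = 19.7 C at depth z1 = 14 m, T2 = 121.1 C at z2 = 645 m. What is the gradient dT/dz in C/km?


dT = 121.1 - 19.7 = 101.4 C
dz = 645 - 14 = 631 m
gradient = dT/dz * 1000 = 101.4/631 * 1000 = 160.6973 C/km

160.6973


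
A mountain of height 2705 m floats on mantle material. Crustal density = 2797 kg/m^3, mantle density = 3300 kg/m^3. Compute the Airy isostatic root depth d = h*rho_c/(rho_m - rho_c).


rho_m - rho_c = 3300 - 2797 = 503
d = 2705 * 2797 / 503
= 7565885 / 503
= 15041.52 m

15041.52


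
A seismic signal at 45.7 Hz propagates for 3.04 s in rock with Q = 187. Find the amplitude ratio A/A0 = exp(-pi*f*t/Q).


pi*f*t/Q = pi*45.7*3.04/187 = 2.333985
A/A0 = exp(-2.333985) = 0.096909

0.096909


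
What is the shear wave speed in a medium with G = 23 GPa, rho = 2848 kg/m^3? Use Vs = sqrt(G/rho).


Convert G to Pa: G = 23e9 Pa
Compute G/rho = 23e9 / 2848 = 8075842.6966
Vs = sqrt(8075842.6966) = 2841.8 m/s

2841.8


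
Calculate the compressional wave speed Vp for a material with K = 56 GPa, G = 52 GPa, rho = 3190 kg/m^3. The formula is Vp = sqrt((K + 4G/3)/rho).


First compute the effective modulus:
K + 4G/3 = 56e9 + 4*52e9/3 = 125333333333.33 Pa
Then divide by density:
125333333333.33 / 3190 = 39289446.186 Pa/(kg/m^3)
Take the square root:
Vp = sqrt(39289446.186) = 6268.13 m/s

6268.13


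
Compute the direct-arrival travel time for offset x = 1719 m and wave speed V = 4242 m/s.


t = x / V
= 1719 / 4242
= 0.4052 s

0.4052


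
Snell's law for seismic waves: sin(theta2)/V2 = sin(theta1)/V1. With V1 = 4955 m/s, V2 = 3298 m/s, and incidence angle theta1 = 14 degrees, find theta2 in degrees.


sin(theta1) = sin(14 deg) = 0.241922
sin(theta2) = V2/V1 * sin(theta1) = 3298/4955 * 0.241922 = 0.161021
theta2 = arcsin(0.161021) = 9.2662 degrees

9.2662


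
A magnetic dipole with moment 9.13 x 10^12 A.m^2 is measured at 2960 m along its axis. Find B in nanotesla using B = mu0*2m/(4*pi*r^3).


m = 9.13 x 10^12 = 9130000000000 A.m^2
2m = 18260000000000 A.m^2
r^3 = 2960^3 = 25934336000
B = (4pi*10^-7) * 18260000000000 / (4*pi * 25934336000) * 1e9
= 22946192.74182 / 325900477813.32 * 1e9
= 70408.5888 nT

70408.5888


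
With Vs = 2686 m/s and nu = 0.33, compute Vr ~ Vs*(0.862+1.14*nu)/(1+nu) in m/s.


Numerator factor = 0.862 + 1.14*0.33 = 1.2382
Denominator = 1 + 0.33 = 1.33
Vr = 2686 * 1.2382 / 1.33 = 2500.61 m/s

2500.61


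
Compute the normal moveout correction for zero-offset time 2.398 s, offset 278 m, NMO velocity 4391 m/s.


x/Vnmo = 278/4391 = 0.063311
(x/Vnmo)^2 = 0.004008
t0^2 = 5.750404
sqrt(5.750404 + 0.004008) = 2.398836
dt = 2.398836 - 2.398 = 0.000836

8.360000e-04


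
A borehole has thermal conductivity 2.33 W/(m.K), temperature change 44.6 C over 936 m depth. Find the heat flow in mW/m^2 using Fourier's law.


q = k * dT / dz * 1000
= 2.33 * 44.6 / 936 * 1000
= 0.111024 * 1000
= 111.0235 mW/m^2

111.0235


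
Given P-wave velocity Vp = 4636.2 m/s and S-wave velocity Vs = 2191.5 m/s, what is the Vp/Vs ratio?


Vp/Vs = 4636.2 / 2191.5
= 2.1155

2.1155


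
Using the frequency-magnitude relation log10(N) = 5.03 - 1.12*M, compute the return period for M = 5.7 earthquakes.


log10(N) = 5.03 - 1.12*5.7 = -1.354
N = 10^-1.354 = 0.044259
T = 1/N = 1/0.044259 = 22.5944 years

22.5944


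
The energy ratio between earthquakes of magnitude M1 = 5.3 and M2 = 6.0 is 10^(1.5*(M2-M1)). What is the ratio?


M2 - M1 = 6.0 - 5.3 = 0.7
1.5 * 0.7 = 1.05
ratio = 10^1.05 = 11.22

11.22


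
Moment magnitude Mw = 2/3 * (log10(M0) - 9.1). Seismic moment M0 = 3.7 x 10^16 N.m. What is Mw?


log10(M0) = log10(3.7 x 10^16) = 16.5682
Mw = 2/3 * (16.5682 - 9.1)
= 2/3 * 7.4682
= 4.98

4.98


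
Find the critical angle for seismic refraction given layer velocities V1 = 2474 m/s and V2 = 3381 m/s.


V1/V2 = 2474/3381 = 0.731736
theta_c = arcsin(0.731736) = 47.0321 degrees

47.0321


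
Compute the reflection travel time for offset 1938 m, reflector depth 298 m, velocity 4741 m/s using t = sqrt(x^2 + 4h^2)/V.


x^2 + 4h^2 = 1938^2 + 4*298^2 = 3755844 + 355216 = 4111060
sqrt(4111060) = 2027.5749
t = 2027.5749 / 4741 = 0.4277 s

0.4277


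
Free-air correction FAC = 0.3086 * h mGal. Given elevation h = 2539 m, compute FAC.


FAC = 0.3086 * h
= 0.3086 * 2539
= 783.5354 mGal

783.5354


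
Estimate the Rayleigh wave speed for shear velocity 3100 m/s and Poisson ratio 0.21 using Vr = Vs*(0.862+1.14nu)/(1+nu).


Numerator factor = 0.862 + 1.14*0.21 = 1.1014
Denominator = 1 + 0.21 = 1.21
Vr = 3100 * 1.1014 / 1.21 = 2821.77 m/s

2821.77


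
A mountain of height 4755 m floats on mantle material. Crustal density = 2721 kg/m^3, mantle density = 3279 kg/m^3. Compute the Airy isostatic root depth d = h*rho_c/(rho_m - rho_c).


rho_m - rho_c = 3279 - 2721 = 558
d = 4755 * 2721 / 558
= 12938355 / 558
= 23187.02 m

23187.02


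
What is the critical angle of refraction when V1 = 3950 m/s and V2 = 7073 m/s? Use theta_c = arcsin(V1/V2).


V1/V2 = 3950/7073 = 0.558462
theta_c = arcsin(0.558462) = 33.9495 degrees

33.9495


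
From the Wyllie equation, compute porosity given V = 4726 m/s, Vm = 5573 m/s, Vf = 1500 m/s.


1/V - 1/Vm = 1/4726 - 1/5573 = 3.216e-05
1/Vf - 1/Vm = 1/1500 - 1/5573 = 0.00048723
phi = 3.216e-05 / 0.00048723 = 0.066

0.066


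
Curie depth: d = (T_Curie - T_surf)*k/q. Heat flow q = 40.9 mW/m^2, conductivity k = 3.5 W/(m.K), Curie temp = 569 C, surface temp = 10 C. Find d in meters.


T_Curie - T_surf = 569 - 10 = 559 C
Convert q to W/m^2: 40.9 mW/m^2 = 0.0409 W/m^2
d = 559 * 3.5 / 0.0409 = 47836.19 m

47836.19


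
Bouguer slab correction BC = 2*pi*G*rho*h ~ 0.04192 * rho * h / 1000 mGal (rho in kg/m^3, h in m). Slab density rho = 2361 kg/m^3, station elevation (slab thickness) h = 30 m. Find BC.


BC = 0.04192 * rho * h / 1000
= 0.04192 * 2361 * 30 / 1000
= 2.9692 mGal

2.9692


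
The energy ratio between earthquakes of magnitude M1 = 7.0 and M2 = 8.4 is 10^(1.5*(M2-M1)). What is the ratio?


M2 - M1 = 8.4 - 7.0 = 1.4
1.5 * 1.4 = 2.1
ratio = 10^2.1 = 125.89

125.89


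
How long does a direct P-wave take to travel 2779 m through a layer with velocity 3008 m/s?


t = x / V
= 2779 / 3008
= 0.9239 s

0.9239


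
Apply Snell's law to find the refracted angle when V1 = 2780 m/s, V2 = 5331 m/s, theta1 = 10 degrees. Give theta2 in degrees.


sin(theta1) = sin(10 deg) = 0.173648
sin(theta2) = V2/V1 * sin(theta1) = 5331/2780 * 0.173648 = 0.332992
theta2 = arcsin(0.332992) = 19.4505 degrees

19.4505


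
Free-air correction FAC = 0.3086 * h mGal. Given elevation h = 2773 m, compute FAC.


FAC = 0.3086 * h
= 0.3086 * 2773
= 855.7478 mGal

855.7478


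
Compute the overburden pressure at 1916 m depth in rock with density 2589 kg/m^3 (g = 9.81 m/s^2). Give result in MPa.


P = rho * g * z / 1e6
= 2589 * 9.81 * 1916 / 1e6
= 48662740.44 / 1e6
= 48.6627 MPa

48.6627


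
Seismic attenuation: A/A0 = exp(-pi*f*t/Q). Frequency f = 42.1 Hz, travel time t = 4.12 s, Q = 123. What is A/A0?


pi*f*t/Q = pi*42.1*4.12/123 = 4.430208
A/A0 = exp(-4.430208) = 0.011912

0.011912


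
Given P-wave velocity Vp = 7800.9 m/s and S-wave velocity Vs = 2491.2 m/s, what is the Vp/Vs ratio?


Vp/Vs = 7800.9 / 2491.2
= 3.1314

3.1314


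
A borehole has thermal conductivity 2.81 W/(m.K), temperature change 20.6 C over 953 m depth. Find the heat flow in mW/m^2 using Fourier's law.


q = k * dT / dz * 1000
= 2.81 * 20.6 / 953 * 1000
= 0.060741 * 1000
= 60.7408 mW/m^2

60.7408


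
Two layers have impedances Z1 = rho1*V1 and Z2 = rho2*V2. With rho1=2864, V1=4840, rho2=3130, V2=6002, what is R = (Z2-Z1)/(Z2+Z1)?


Z1 = 2864 * 4840 = 13861760
Z2 = 3130 * 6002 = 18786260
R = (18786260 - 13861760) / (18786260 + 13861760) = 4924500 / 32648020 = 0.1508

0.1508


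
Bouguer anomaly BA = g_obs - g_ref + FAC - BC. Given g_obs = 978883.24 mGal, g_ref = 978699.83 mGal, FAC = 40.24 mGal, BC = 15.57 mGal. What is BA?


BA = g_obs - g_ref + FAC - BC
= 978883.24 - 978699.83 + 40.24 - 15.57
= 208.08 mGal

208.08


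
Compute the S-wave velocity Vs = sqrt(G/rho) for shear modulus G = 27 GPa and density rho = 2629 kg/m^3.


Convert G to Pa: G = 27e9 Pa
Compute G/rho = 27e9 / 2629 = 10270064.6634
Vs = sqrt(10270064.6634) = 3204.69 m/s

3204.69


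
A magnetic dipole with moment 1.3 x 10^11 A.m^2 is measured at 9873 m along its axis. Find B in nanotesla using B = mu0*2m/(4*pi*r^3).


m = 1.3 x 10^11 = 130000000000 A.m^2
2m = 260000000000 A.m^2
r^3 = 9873^3 = 962381821617
B = (4pi*10^-7) * 260000000000 / (4*pi * 962381821617) * 1e9
= 326725.635973 / 12093646642961.32 * 1e9
= 27.0163 nT

27.0163


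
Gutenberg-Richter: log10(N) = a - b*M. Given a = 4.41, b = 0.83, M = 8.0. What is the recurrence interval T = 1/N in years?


log10(N) = 4.41 - 0.83*8.0 = -2.23
N = 10^-2.23 = 0.005888
T = 1/N = 1/0.005888 = 169.8244 years

169.8244


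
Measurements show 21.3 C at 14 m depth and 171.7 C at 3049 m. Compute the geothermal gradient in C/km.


dT = 171.7 - 21.3 = 150.4 C
dz = 3049 - 14 = 3035 m
gradient = dT/dz * 1000 = 150.4/3035 * 1000 = 49.5552 C/km

49.5552


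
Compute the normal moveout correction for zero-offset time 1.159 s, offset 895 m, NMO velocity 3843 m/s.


x/Vnmo = 895/3843 = 0.232891
(x/Vnmo)^2 = 0.054238
t0^2 = 1.343281
sqrt(1.343281 + 0.054238) = 1.182167
dt = 1.182167 - 1.159 = 0.023167

0.023167


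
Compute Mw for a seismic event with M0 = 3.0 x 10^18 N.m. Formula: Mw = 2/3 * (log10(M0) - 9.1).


log10(M0) = log10(3.0 x 10^18) = 18.4771
Mw = 2/3 * (18.4771 - 9.1)
= 2/3 * 9.3771
= 6.25

6.25


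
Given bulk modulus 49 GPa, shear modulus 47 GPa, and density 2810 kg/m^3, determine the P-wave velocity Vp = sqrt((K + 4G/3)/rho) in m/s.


First compute the effective modulus:
K + 4G/3 = 49e9 + 4*47e9/3 = 111666666666.67 Pa
Then divide by density:
111666666666.67 / 2810 = 39739027.2835 Pa/(kg/m^3)
Take the square root:
Vp = sqrt(39739027.2835) = 6303.89 m/s

6303.89


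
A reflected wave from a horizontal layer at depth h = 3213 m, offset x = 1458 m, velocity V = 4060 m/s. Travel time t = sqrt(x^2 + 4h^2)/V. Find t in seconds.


x^2 + 4h^2 = 1458^2 + 4*3213^2 = 2125764 + 41293476 = 43419240
sqrt(43419240) = 6589.3277
t = 6589.3277 / 4060 = 1.623 s

1.623


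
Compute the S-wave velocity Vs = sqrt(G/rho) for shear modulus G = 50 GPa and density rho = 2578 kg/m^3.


Convert G to Pa: G = 50e9 Pa
Compute G/rho = 50e9 / 2578 = 19394879.7517
Vs = sqrt(19394879.7517) = 4403.96 m/s

4403.96


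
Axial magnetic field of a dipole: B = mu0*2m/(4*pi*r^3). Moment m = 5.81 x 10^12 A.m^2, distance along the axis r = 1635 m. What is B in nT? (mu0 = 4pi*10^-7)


m = 5.81 x 10^12 = 5810000000000 A.m^2
2m = 11620000000000 A.m^2
r^3 = 1635^3 = 4370722875
B = (4pi*10^-7) * 11620000000000 / (4*pi * 4370722875) * 1e9
= 14602122.653885 / 54924123499.91 * 1e9
= 265859.9122 nT

265859.9122


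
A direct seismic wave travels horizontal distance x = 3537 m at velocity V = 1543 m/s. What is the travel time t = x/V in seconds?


t = x / V
= 3537 / 1543
= 2.2923 s

2.2923


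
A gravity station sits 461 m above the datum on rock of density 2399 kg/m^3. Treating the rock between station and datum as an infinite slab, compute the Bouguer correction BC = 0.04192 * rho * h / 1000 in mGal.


BC = 0.04192 * rho * h / 1000
= 0.04192 * 2399 * 461 / 1000
= 46.361 mGal

46.361


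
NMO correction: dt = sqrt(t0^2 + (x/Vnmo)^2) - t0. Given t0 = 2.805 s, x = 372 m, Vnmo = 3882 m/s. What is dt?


x/Vnmo = 372/3882 = 0.095827
(x/Vnmo)^2 = 0.009183
t0^2 = 7.868025
sqrt(7.868025 + 0.009183) = 2.806636
dt = 2.806636 - 2.805 = 0.001636

0.001636


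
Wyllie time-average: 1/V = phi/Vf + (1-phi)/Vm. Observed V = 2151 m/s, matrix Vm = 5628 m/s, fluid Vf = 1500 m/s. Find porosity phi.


1/V - 1/Vm = 1/2151 - 1/5628 = 0.00028722
1/Vf - 1/Vm = 1/1500 - 1/5628 = 0.00048898
phi = 0.00028722 / 0.00048898 = 0.5874

0.5874


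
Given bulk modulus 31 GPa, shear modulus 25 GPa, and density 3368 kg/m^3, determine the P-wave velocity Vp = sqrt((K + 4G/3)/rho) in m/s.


First compute the effective modulus:
K + 4G/3 = 31e9 + 4*25e9/3 = 64333333333.33 Pa
Then divide by density:
64333333333.33 / 3368 = 19101346.0016 Pa/(kg/m^3)
Take the square root:
Vp = sqrt(19101346.0016) = 4370.51 m/s

4370.51


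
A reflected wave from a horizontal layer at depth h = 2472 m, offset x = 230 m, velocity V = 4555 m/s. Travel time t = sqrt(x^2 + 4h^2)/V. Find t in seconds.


x^2 + 4h^2 = 230^2 + 4*2472^2 = 52900 + 24443136 = 24496036
sqrt(24496036) = 4949.347
t = 4949.347 / 4555 = 1.0866 s

1.0866


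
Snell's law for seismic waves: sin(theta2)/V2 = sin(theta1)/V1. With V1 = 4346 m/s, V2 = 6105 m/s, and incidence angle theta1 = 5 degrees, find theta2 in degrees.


sin(theta1) = sin(5 deg) = 0.087156
sin(theta2) = V2/V1 * sin(theta1) = 6105/4346 * 0.087156 = 0.122431
theta2 = arcsin(0.122431) = 7.0324 degrees

7.0324


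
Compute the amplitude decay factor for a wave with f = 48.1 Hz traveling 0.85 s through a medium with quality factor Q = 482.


pi*f*t/Q = pi*48.1*0.85/482 = 0.266481
A/A0 = exp(-0.266481) = 0.76607

0.76607


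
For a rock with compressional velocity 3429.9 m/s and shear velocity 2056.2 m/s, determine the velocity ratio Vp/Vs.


Vp/Vs = 3429.9 / 2056.2
= 1.6681

1.6681


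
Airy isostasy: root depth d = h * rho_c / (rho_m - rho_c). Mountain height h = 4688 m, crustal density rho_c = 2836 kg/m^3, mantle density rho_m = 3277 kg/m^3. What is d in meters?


rho_m - rho_c = 3277 - 2836 = 441
d = 4688 * 2836 / 441
= 13295168 / 441
= 30147.77 m

30147.77


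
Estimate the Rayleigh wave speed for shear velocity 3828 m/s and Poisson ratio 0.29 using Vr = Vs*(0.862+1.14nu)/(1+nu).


Numerator factor = 0.862 + 1.14*0.29 = 1.1926
Denominator = 1 + 0.29 = 1.29
Vr = 3828 * 1.1926 / 1.29 = 3538.97 m/s

3538.97


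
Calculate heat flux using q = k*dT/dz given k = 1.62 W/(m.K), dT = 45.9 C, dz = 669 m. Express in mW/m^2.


q = k * dT / dz * 1000
= 1.62 * 45.9 / 669 * 1000
= 0.111148 * 1000
= 111.148 mW/m^2

111.148


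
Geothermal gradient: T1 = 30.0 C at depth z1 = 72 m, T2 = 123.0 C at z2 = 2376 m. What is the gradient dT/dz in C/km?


dT = 123.0 - 30.0 = 93.0 C
dz = 2376 - 72 = 2304 m
gradient = dT/dz * 1000 = 93.0/2304 * 1000 = 40.3646 C/km

40.3646


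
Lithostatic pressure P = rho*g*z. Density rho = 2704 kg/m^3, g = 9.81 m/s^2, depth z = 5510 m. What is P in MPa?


P = rho * g * z / 1e6
= 2704 * 9.81 * 5510 / 1e6
= 146159582.4 / 1e6
= 146.1596 MPa

146.1596


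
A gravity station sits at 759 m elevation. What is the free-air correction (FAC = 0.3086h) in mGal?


FAC = 0.3086 * h
= 0.3086 * 759
= 234.2274 mGal

234.2274


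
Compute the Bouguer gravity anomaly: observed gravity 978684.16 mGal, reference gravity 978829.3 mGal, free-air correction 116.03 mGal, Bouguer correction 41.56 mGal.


BA = g_obs - g_ref + FAC - BC
= 978684.16 - 978829.3 + 116.03 - 41.56
= -70.67 mGal

-70.67


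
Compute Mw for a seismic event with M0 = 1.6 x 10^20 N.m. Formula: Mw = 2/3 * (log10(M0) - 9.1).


log10(M0) = log10(1.6 x 10^20) = 20.2041
Mw = 2/3 * (20.2041 - 9.1)
= 2/3 * 11.1041
= 7.4

7.4


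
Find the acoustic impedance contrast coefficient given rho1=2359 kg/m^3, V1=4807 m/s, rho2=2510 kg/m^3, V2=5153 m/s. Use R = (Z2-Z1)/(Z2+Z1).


Z1 = 2359 * 4807 = 11339713
Z2 = 2510 * 5153 = 12934030
R = (12934030 - 11339713) / (12934030 + 11339713) = 1594317 / 24273743 = 0.0657

0.0657


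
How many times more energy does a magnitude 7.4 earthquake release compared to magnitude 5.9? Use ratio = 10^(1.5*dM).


M2 - M1 = 7.4 - 5.9 = 1.5
1.5 * 1.5 = 2.25
ratio = 10^2.25 = 177.83

177.83


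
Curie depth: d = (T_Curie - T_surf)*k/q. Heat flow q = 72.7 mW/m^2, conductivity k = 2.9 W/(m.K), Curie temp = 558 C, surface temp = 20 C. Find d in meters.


T_Curie - T_surf = 558 - 20 = 538 C
Convert q to W/m^2: 72.7 mW/m^2 = 0.0727 W/m^2
d = 538 * 2.9 / 0.0727 = 21460.8 m

21460.8


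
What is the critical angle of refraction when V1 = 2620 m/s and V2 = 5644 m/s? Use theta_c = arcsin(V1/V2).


V1/V2 = 2620/5644 = 0.46421
theta_c = arcsin(0.46421) = 27.6591 degrees

27.6591


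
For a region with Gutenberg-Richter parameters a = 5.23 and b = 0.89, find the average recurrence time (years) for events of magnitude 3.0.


log10(N) = 5.23 - 0.89*3.0 = 2.56
N = 10^2.56 = 363.078055
T = 1/N = 1/363.078055 = 0.0028 years

0.0028


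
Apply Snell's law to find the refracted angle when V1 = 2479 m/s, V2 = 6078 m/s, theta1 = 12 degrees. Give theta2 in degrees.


sin(theta1) = sin(12 deg) = 0.207912
sin(theta2) = V2/V1 * sin(theta1) = 6078/2479 * 0.207912 = 0.509757
theta2 = arcsin(0.509757) = 30.6476 degrees

30.6476


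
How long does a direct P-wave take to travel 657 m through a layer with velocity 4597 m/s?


t = x / V
= 657 / 4597
= 0.1429 s

0.1429


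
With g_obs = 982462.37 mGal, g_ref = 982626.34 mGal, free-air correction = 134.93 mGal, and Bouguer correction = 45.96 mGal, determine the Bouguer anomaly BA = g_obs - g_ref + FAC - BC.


BA = g_obs - g_ref + FAC - BC
= 982462.37 - 982626.34 + 134.93 - 45.96
= -75.0 mGal

-75.0


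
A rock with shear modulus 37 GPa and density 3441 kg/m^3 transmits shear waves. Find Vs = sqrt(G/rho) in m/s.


Convert G to Pa: G = 37e9 Pa
Compute G/rho = 37e9 / 3441 = 10752688.172
Vs = sqrt(10752688.172) = 3279.13 m/s

3279.13


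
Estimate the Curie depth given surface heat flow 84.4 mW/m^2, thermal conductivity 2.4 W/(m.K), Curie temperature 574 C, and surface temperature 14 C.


T_Curie - T_surf = 574 - 14 = 560 C
Convert q to W/m^2: 84.4 mW/m^2 = 0.0844 W/m^2
d = 560 * 2.4 / 0.0844 = 15924.17 m

15924.17


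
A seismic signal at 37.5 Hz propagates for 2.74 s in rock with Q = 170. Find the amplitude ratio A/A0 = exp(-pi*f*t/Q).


pi*f*t/Q = pi*37.5*2.74/170 = 1.898816
A/A0 = exp(-1.898816) = 0.149746

0.149746


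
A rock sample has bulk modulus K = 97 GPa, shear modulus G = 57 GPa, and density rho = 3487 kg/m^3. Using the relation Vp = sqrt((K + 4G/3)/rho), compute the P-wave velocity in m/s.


First compute the effective modulus:
K + 4G/3 = 97e9 + 4*57e9/3 = 173000000000.0 Pa
Then divide by density:
173000000000.0 / 3487 = 49612847.7201 Pa/(kg/m^3)
Take the square root:
Vp = sqrt(49612847.7201) = 7043.64 m/s

7043.64


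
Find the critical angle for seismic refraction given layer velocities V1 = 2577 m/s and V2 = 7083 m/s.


V1/V2 = 2577/7083 = 0.363829
theta_c = arcsin(0.363829) = 21.3355 degrees

21.3355


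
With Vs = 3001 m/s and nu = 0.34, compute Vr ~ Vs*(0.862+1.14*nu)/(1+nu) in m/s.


Numerator factor = 0.862 + 1.14*0.34 = 1.2496
Denominator = 1 + 0.34 = 1.34
Vr = 3001 * 1.2496 / 1.34 = 2798.54 m/s

2798.54


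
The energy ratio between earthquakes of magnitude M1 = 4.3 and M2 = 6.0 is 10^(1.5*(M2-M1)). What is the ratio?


M2 - M1 = 6.0 - 4.3 = 1.7
1.5 * 1.7 = 2.55
ratio = 10^2.55 = 354.81

354.81


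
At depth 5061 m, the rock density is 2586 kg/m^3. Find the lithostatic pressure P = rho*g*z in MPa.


P = rho * g * z / 1e6
= 2586 * 9.81 * 5061 / 1e6
= 128390788.26 / 1e6
= 128.3908 MPa

128.3908


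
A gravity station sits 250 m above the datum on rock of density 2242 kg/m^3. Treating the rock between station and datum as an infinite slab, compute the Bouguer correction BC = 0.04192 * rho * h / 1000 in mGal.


BC = 0.04192 * rho * h / 1000
= 0.04192 * 2242 * 250 / 1000
= 23.4962 mGal

23.4962


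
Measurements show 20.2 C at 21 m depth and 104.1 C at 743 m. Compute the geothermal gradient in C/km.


dT = 104.1 - 20.2 = 83.9 C
dz = 743 - 21 = 722 m
gradient = dT/dz * 1000 = 83.9/722 * 1000 = 116.205 C/km

116.205
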